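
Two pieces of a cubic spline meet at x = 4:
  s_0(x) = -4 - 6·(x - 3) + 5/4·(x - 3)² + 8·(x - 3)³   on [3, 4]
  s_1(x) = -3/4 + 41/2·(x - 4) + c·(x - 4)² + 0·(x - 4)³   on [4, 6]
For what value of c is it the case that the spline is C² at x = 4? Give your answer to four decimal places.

s_0''(x) = 5/2 + 48·(x - 3), so s_0''(4) = 101/2. On the right, s_1''(4) = 2c, so c = 101/4.

25.2500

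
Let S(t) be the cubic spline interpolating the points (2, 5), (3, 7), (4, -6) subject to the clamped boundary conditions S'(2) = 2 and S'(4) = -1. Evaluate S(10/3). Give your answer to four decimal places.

With M_i denoting the second derivative at x_i, h_i = 1, 1, and Δ_i = (y_(i+1) − y_i)/h_i = 2, -13:
  1·M_0 + 4·M_1 + 1·M_2 = 6(Δ_1 - Δ_0) = -90
Clamped end conditions give two more equations: 2h_0·M_0 + h_0·M_1 = 6(Δ_0 - S'(2)) = 0 and h_1·M_1 + 2h_1·M_2 = 6(S'(4) - Δ_1) = 72.
Solving: M_0 = 21, M_1 = -42, M_2 = 57.
On [3, 4], S(t) = 7 - 17/2·(t - 3) - 21·(t - 3)² + 33/2·(t - 3)³.
With (t - 3) = 1/3: S(10/3) = 22/9.

2.4444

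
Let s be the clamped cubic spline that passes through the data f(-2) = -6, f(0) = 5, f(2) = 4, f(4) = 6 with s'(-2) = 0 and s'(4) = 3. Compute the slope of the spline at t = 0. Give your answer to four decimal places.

4.1000

Put σ_i = s'' at the i-th knot. Here h = (2, 2, 2) and Δ = (11/2, -1/2, 1), so the interior equations h_(i-1)·σ_(i-1) + 2(h_(i-1)+h_i)·σ_i + h_i·σ_(i+1) = 6(Δ_i − Δ_(i-1)) read
  2·σ_0 + 8·σ_1 + 2·σ_2 = 6(Δ_1 - Δ_0) = -36
  2·σ_1 + 8·σ_2 + 2·σ_3 = 6(Δ_2 - Δ_1) = 9
Clamped end conditions give two more equations: 2h_0·σ_0 + h_0·σ_1 = 6(Δ_0 - s'(-2)) = 33 and h_2·σ_2 + 2h_2·σ_3 = 6(s'(4) - Δ_2) = 12.
Forward elimination and back-substitution give σ_0 = 62/5, σ_1 = -83/10, σ_2 = 14/5, σ_3 = 8/5.
On [0, 2], s'(t) = b_1 + 2c_1·t + 3d_1·t² with b_1 = Δ_1 - h_1(2σ_1 + σ_2)/6 = 41/10, c_1 = σ_1/2 = -83/20, d_1 = (σ_2 - σ_1)/(6h_1) = 37/40. So s'(0) = 41/10.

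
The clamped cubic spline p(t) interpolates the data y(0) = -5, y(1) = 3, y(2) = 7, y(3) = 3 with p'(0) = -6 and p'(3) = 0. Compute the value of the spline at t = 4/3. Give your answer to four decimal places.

5.9037

Put M_i = p'' at the i-th knot. Here h = (1, 1, 1) and Δ = (8, 4, -4), so the interior equations h_(i-1)·M_(i-1) + 2(h_(i-1)+h_i)·M_i + h_i·M_(i+1) = 6(Δ_i − Δ_(i-1)) read
  1·M_0 + 4·M_1 + 1·M_2 = 6(Δ_1 - Δ_0) = -24
  1·M_1 + 4·M_2 + 1·M_3 = 6(Δ_2 - Δ_1) = -48
Clamped end conditions give two more equations: 2h_0·M_0 + h_0·M_1 = 6(Δ_0 - p'(0)) = 84 and h_2·M_2 + 2h_2·M_3 = 6(p'(3) - Δ_2) = 24.
Forward elimination and back-substitution give M_0 = 248/5, M_1 = -76/5, M_2 = -64/5, M_3 = 92/5.
On [1, 2], p(t) = 3 + 56/5·(t - 1) - 38/5·(t - 1)² + 2/5·(t - 1)³.
With (t - 1) = 1/3: p(4/3) = 797/135.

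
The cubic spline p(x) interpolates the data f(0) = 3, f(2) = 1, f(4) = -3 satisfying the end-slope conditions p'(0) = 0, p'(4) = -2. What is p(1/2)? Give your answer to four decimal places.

2.8516

With M_i denoting the second derivative at x_i, h_i = 2, 2, and Δ_i = (y_(i+1) − y_i)/h_i = -1, -2:
  2·M_0 + 8·M_1 + 2·M_2 = 6(Δ_1 - Δ_0) = -6
Clamped end conditions give two more equations: 2h_0·M_0 + h_0·M_1 = 6(Δ_0 - p'(0)) = -6 and h_1·M_1 + 2h_1·M_2 = 6(p'(4) - Δ_1) = 0.
Solving: M_0 = -5/4, M_1 = -1/2, M_2 = 1/4.
On [0, 2], p(x) = 3 + 0·x - 5/8·x² + 1/16·x³.
With x = 1/2: p(1/2) = 365/128.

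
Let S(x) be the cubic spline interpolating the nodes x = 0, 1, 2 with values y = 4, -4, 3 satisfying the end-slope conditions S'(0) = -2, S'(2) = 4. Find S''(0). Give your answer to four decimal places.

Let m_i = S''(x_i). Step sizes h_i = 1, 1; slopes of the chords Δ_i = (y_(i+1) - y_i)/h_i = -8, 7.
  1·m_0 + 4·m_1 + 1·m_2 = 6(Δ_1 - Δ_0) = 90
Clamped end conditions give two more equations: 2h_0·m_0 + h_0·m_1 = 6(Δ_0 - S'(0)) = -36 and h_1·m_1 + 2h_1·m_2 = 6(S'(2) - Δ_1) = -18.
Forward elimination and back-substitution give m_0 = -75/2, m_1 = 39, m_2 = -57/2.

-37.5000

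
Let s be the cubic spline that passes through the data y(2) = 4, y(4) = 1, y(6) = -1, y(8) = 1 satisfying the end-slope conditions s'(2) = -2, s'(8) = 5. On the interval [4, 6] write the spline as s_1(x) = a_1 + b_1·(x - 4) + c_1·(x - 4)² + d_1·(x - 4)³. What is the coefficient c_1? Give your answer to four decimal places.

0.1167

Write m_i for s''(x_i). With h_i = 2, 2, 2 and divided differences Δ_i = -3/2, -1, 1, the continuity of s' gives the tridiagonal system
  2·m_0 + 8·m_1 + 2·m_2 = 6(Δ_1 - Δ_0) = 3
  2·m_1 + 8·m_2 + 2·m_3 = 6(Δ_2 - Δ_1) = 12
Clamped end conditions give two more equations: 2h_0·m_0 + h_0·m_1 = 6(Δ_0 - s'(2)) = 3 and h_2·m_2 + 2h_2·m_3 = 6(s'(8) - Δ_2) = 24.
Solving: m_0 = 19/30, m_1 = 7/30, m_2 = -1/15, m_3 = 181/30.
On [4, 6], with s_1(x) = a_1 + b_1·(x - 4) + c_1·(x - 4)² + d_1·(x - 4)³: c_1 = m_1/2 = 7/60, d_1 = (m_2 - m_1)/(6h_1) = -1/40, b_1 = Δ_1 - h_1(2m_1 + m_2)/6 = -17/15.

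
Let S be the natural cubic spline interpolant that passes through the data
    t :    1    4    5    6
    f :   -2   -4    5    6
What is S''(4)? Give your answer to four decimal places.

9.0323

Let m_i = S''(x_i). Step sizes h_i = 3, 1, 1; slopes of the chords Δ_i = (y_(i+1) - y_i)/h_i = -2/3, 9, 1.
  3·m_0 + 8·m_1 + 1·m_2 = 6(Δ_1 - Δ_0) = 58
  1·m_1 + 4·m_2 + 1·m_3 = 6(Δ_2 - Δ_1) = -48
Natural end conditions: m_0 = m_3 = 0.
Forward elimination and back-substitution give m_0 = 0, m_1 = 280/31, m_2 = -442/31, m_3 = 0.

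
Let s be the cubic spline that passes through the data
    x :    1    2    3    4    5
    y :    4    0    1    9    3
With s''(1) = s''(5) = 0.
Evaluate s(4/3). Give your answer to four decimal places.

Let m_i = s''(x_i). Step sizes h_i = 1, 1, 1, 1; slopes of the chords Δ_i = (y_(i+1) - y_i)/h_i = -4, 1, 8, -6.
  1·m_0 + 4·m_1 + 1·m_2 = 6(Δ_1 - Δ_0) = 30
  1·m_1 + 4·m_2 + 1·m_3 = 6(Δ_2 - Δ_1) = 42
  1·m_2 + 4·m_3 + 1·m_4 = 6(Δ_3 - Δ_2) = -84
Natural end conditions: m_0 = m_4 = 0.
Hence m_0 = 0, m_1 = 99/28, m_2 = 111/7, m_3 = -699/28, m_4 = 0.
On [1, 2], s(x) = 4 - 257/56·(x - 1) + 0·(x - 1)² + 33/56·(x - 1)³.
With (x - 1) = 1/3: s(4/3) = 157/63.

2.4921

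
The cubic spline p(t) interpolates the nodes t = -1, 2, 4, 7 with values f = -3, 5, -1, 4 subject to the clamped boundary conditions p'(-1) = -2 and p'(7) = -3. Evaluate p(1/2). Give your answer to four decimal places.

Let σ_i = p''(x_i). Step sizes h_i = 3, 2, 3; slopes of the chords Δ_i = (y_(i+1) - y_i)/h_i = 8/3, -3, 5/3.
  3·σ_0 + 10·σ_1 + 2·σ_2 = 6(Δ_1 - Δ_0) = -34
  2·σ_1 + 10·σ_2 + 3·σ_3 = 6(Δ_2 - Δ_1) = 28
Clamped end conditions give two more equations: 2h_0·σ_0 + h_0·σ_1 = 6(Δ_0 - p'(-1)) = 28 and h_2·σ_2 + 2h_2·σ_3 = 6(p'(7) - Δ_2) = -28.
Hence σ_0 = 2258/273, σ_1 = -656/91, σ_2 = 604/91, σ_3 = -2180/273.
On [-1, 2], p(t) = -3 - 2·(t + 1) + 1129/273·(t + 1)² - 2113/2457·(t + 1)³.
With (t + 1) = 3/2: p(1/2) = 293/728.

0.4025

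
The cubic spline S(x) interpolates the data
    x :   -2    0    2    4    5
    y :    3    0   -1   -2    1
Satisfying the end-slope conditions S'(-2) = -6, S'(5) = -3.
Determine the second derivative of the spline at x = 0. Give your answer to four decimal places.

-0.5581

Write M_i for S''(x_i). With h_i = 2, 2, 2, 1 and divided differences Δ_i = -3/2, -1/2, -1/2, 3, the continuity of S' gives the tridiagonal system
  2·M_0 + 8·M_1 + 2·M_2 = 6(Δ_1 - Δ_0) = 6
  2·M_1 + 8·M_2 + 2·M_3 = 6(Δ_2 - Δ_1) = 0
  2·M_2 + 6·M_3 + 1·M_4 = 6(Δ_3 - Δ_2) = 21
Clamped end conditions give two more equations: 2h_0·M_0 + h_0·M_1 = 6(Δ_0 - S'(-2)) = 27 and h_3·M_3 + 2h_3·M_4 = 6(S'(5) - Δ_3) = -36.
Forward elimination and back-substitution give M_0 = 1209/172, M_1 = -24/43, M_2 = -309/172, M_3 = 333/43, M_4 = -1881/86.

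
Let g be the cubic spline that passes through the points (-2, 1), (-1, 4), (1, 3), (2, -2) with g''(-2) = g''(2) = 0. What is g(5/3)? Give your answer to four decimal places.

-0.1481

With M_i denoting the second derivative at x_i, h_i = 1, 2, 1, and Δ_i = (y_(i+1) − y_i)/h_i = 3, -1/2, -5:
  1·M_0 + 6·M_1 + 2·M_2 = 6(Δ_1 - Δ_0) = -21
  2·M_1 + 6·M_2 + 1·M_3 = 6(Δ_2 - Δ_1) = -27
Natural end conditions: M_0 = M_3 = 0.
Solving the tridiagonal system: M_0 = 0, M_1 = -9/4, M_2 = -15/4, M_3 = 0.
On [1, 2], g(t) = 3 - 15/4·(t - 1) - 15/8·(t - 1)² + 5/8·(t - 1)³.
With (t - 1) = 2/3: g(5/3) = -4/27.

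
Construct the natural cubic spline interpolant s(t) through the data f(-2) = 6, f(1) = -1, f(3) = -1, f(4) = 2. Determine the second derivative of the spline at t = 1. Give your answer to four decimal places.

0.8571

With M_i denoting the second derivative at x_i, h_i = 3, 2, 1, and Δ_i = (y_(i+1) − y_i)/h_i = -7/3, 0, 3:
  3·M_0 + 10·M_1 + 2·M_2 = 6(Δ_1 - Δ_0) = 14
  2·M_1 + 6·M_2 + 1·M_3 = 6(Δ_2 - Δ_1) = 18
Natural end conditions: M_0 = M_3 = 0.
Forward elimination and back-substitution give M_0 = 0, M_1 = 6/7, M_2 = 19/7, M_3 = 0.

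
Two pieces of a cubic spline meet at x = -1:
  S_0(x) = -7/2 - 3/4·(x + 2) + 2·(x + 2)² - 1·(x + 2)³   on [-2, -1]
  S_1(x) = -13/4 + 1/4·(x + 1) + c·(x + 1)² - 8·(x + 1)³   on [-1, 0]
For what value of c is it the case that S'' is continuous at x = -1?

-1

S_0''(x) = 4 - 6·(x + 2), so S_0''(-1) = -2. On the right, S_1''(-1) = 2c, so c = -1.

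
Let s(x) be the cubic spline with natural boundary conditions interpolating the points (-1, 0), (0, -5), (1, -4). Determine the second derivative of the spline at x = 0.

Write M_i for s''(x_i). With h_i = 1, 1 and divided differences Δ_i = -5, 1, the continuity of s' gives the tridiagonal system
  1·M_0 + 4·M_1 + 1·M_2 = 6(Δ_1 - Δ_0) = 36
Natural end conditions: M_0 = M_2 = 0.
Hence M_0 = 0, M_1 = 9, M_2 = 0.

9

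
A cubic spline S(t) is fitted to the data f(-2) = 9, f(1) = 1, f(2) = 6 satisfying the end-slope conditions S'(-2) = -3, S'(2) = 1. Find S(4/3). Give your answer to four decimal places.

2.9074

Write m_i for S''(x_i). With h_i = 3, 1 and divided differences Δ_i = -8/3, 5, the continuity of S' gives the tridiagonal system
  3·m_0 + 8·m_1 + 1·m_2 = 6(Δ_1 - Δ_0) = 46
Clamped end conditions give two more equations: 2h_0·m_0 + h_0·m_1 = 6(Δ_0 - S'(-2)) = 2 and h_1·m_1 + 2h_1·m_2 = 6(S'(2) - Δ_1) = -24.
Solving: m_0 = -53/12, m_1 = 19/2, m_2 = -67/4.
On [1, 2], S(t) = 1 + 37/8·(t - 1) + 19/4·(t - 1)² - 35/8·(t - 1)³.
With (t - 1) = 1/3: S(4/3) = 157/54.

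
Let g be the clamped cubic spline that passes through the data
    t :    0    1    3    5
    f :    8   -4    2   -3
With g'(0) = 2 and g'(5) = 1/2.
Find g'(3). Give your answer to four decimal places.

Put σ_i = g'' at the i-th knot. Here h = (1, 2, 2) and Δ = (-12, 3, -5/2), so the interior equations h_(i-1)·σ_(i-1) + 2(h_(i-1)+h_i)·σ_i + h_i·σ_(i+1) = 6(Δ_i − Δ_(i-1)) read
  1·σ_0 + 6·σ_1 + 2·σ_2 = 6(Δ_1 - Δ_0) = 90
  2·σ_1 + 8·σ_2 + 2·σ_3 = 6(Δ_2 - Δ_1) = -33
Clamped end conditions give two more equations: 2h_0·σ_0 + h_0·σ_1 = 6(Δ_0 - g'(0)) = -84 and h_2·σ_2 + 2h_2·σ_3 = 6(g'(5) - Δ_2) = 18.
Hence σ_0 = -1302/23, σ_1 = 672/23, σ_2 = -330/23, σ_3 = 537/46.
On [3, 5], g'(t) = b_2 + 2c_2·(t - 3) + 3d_2·(t - 3)² with b_2 = Δ_2 - h_2(2σ_2 + σ_3)/6 = 73/23, c_2 = σ_2/2 = -165/23, d_2 = (σ_3 - σ_2)/(6h_2) = 399/184. So g'(3) = 73/23.

3.1739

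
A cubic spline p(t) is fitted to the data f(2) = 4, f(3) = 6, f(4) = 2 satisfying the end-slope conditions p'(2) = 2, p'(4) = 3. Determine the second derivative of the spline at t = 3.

With M_i denoting the second derivative at x_i, h_i = 1, 1, and Δ_i = (y_(i+1) − y_i)/h_i = 2, -4:
  1·M_0 + 4·M_1 + 1·M_2 = 6(Δ_1 - Δ_0) = -36
Clamped end conditions give two more equations: 2h_0·M_0 + h_0·M_1 = 6(Δ_0 - p'(2)) = 0 and h_1·M_1 + 2h_1·M_2 = 6(p'(4) - Δ_1) = 42.
Hence M_0 = 19/2, M_1 = -19, M_2 = 61/2.

-19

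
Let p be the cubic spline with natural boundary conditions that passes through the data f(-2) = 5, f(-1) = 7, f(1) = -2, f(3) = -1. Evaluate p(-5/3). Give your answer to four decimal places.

Put m_i = p'' at the i-th knot. Here h = (1, 2, 2) and Δ = (2, -9/2, 1/2), so the interior equations h_(i-1)·m_(i-1) + 2(h_(i-1)+h_i)·m_i + h_i·m_(i+1) = 6(Δ_i − Δ_(i-1)) read
  1·m_0 + 6·m_1 + 2·m_2 = 6(Δ_1 - Δ_0) = -39
  2·m_1 + 8·m_2 + 2·m_3 = 6(Δ_2 - Δ_1) = 30
Natural end conditions: m_0 = m_3 = 0.
Forward elimination and back-substitution give m_0 = 0, m_1 = -93/11, m_2 = 129/22, m_3 = 0.
On [-2, -1], p(x) = 5 + 75/22·(x + 2) + 0·(x + 2)² - 31/22·(x + 2)³.
With (x + 2) = 1/3: p(-5/3) = 1807/297.

6.0842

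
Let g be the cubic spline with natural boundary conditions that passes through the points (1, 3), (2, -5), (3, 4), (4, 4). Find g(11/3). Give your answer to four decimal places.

5.0469

With M_i denoting the second derivative at x_i, h_i = 1, 1, 1, and Δ_i = (y_(i+1) − y_i)/h_i = -8, 9, 0:
  1·M_0 + 4·M_1 + 1·M_2 = 6(Δ_1 - Δ_0) = 102
  1·M_1 + 4·M_2 + 1·M_3 = 6(Δ_2 - Δ_1) = -54
Natural end conditions: M_0 = M_3 = 0.
Hence M_0 = 0, M_1 = 154/5, M_2 = -106/5, M_3 = 0.
On [3, 4], g(x) = 4 + 106/15·(x - 3) - 53/5·(x - 3)² + 53/15·(x - 3)³.
With (x - 3) = 2/3: g(11/3) = 2044/405.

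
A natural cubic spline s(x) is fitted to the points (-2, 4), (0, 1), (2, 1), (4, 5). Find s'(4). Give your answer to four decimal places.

Put σ_i = s'' at the i-th knot. Here h = (2, 2, 2) and Δ = (-3/2, 0, 2), so the interior equations h_(i-1)·σ_(i-1) + 2(h_(i-1)+h_i)·σ_i + h_i·σ_(i+1) = 6(Δ_i − Δ_(i-1)) read
  2·σ_0 + 8·σ_1 + 2·σ_2 = 6(Δ_1 - Δ_0) = 9
  2·σ_1 + 8·σ_2 + 2·σ_3 = 6(Δ_2 - Δ_1) = 12
Natural end conditions: σ_0 = σ_3 = 0.
Forward elimination and back-substitution give σ_0 = 0, σ_1 = 4/5, σ_2 = 13/10, σ_3 = 0.
On [2, 4], s'(x) = b_2 + 2c_2·(x - 2) + 3d_2·(x - 2)² with b_2 = Δ_2 - h_2(2σ_2 + σ_3)/6 = 17/15, c_2 = σ_2/2 = 13/20, d_2 = (σ_3 - σ_2)/(6h_2) = -13/120. So s'(4) = 73/30.

2.4333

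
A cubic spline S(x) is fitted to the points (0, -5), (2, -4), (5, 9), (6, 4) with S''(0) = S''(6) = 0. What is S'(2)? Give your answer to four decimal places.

Write σ_i for S''(x_i). With h_i = 2, 3, 1 and divided differences Δ_i = 1/2, 13/3, -5, the continuity of S' gives the tridiagonal system
  2·σ_0 + 10·σ_1 + 3·σ_2 = 6(Δ_1 - Δ_0) = 23
  3·σ_1 + 8·σ_2 + 1·σ_3 = 6(Δ_2 - Δ_1) = -56
Natural end conditions: σ_0 = σ_3 = 0.
Forward elimination and back-substitution give σ_0 = 0, σ_1 = 352/71, σ_2 = -629/71, σ_3 = 0.
On [2, 5], S'(x) = b_1 + 2c_1·(x - 2) + 3d_1·(x - 2)² with b_1 = Δ_1 - h_1(2σ_1 + σ_2)/6 = 1621/426, c_1 = σ_1/2 = 176/71, d_1 = (σ_2 - σ_1)/(6h_1) = -109/142. So S'(2) = 1621/426.

3.8052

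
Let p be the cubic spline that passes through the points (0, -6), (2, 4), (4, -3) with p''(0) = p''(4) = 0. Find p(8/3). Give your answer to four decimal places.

3.2407

Let M_i = p''(x_i). Step sizes h_i = 2, 2; slopes of the chords Δ_i = (y_(i+1) - y_i)/h_i = 5, -7/2.
  2·M_0 + 8·M_1 + 2·M_2 = 6(Δ_1 - Δ_0) = -51
Natural end conditions: M_0 = M_2 = 0.
Solving the tridiagonal system: M_0 = 0, M_1 = -51/8, M_2 = 0.
On [2, 4], p(t) = 4 + 3/4·(t - 2) - 51/16·(t - 2)² + 17/32·(t - 2)³.
With (t - 2) = 2/3: p(8/3) = 175/54.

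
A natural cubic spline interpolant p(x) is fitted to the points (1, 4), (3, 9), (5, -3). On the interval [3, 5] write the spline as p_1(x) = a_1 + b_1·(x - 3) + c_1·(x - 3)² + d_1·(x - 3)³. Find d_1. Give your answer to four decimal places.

Let M_i = p''(x_i). Step sizes h_i = 2, 2; slopes of the chords Δ_i = (y_(i+1) - y_i)/h_i = 5/2, -6.
  2·M_0 + 8·M_1 + 2·M_2 = 6(Δ_1 - Δ_0) = -51
Natural end conditions: M_0 = M_2 = 0.
Hence M_0 = 0, M_1 = -51/8, M_2 = 0.
On [3, 5], with p_1(x) = a_1 + b_1·(x - 3) + c_1·(x - 3)² + d_1·(x - 3)³: c_1 = M_1/2 = -51/16, d_1 = (M_2 - M_1)/(6h_1) = 17/32, b_1 = Δ_1 - h_1(2M_1 + M_2)/6 = -7/4.

0.5313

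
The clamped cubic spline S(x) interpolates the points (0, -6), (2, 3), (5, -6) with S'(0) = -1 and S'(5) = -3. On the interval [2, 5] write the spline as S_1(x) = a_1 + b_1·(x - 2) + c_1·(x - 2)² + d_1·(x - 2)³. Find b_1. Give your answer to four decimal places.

Write M_i for S''(x_i). With h_i = 2, 3 and divided differences Δ_i = 9/2, -3, the continuity of S' gives the tridiagonal system
  2·M_0 + 10·M_1 + 3·M_2 = 6(Δ_1 - Δ_0) = -45
Clamped end conditions give two more equations: 2h_0·M_0 + h_0·M_1 = 6(Δ_0 - S'(0)) = 33 and h_1·M_1 + 2h_1·M_2 = 6(S'(5) - Δ_1) = 0.
Forward elimination and back-substitution give M_0 = 247/20, M_1 = -41/5, M_2 = 41/10.
On [2, 5], with S_1(x) = a_1 + b_1·(x - 2) + c_1·(x - 2)² + d_1·(x - 2)³: c_1 = M_1/2 = -41/10, d_1 = (M_2 - M_1)/(6h_1) = 41/60, b_1 = Δ_1 - h_1(2M_1 + M_2)/6 = 63/20.

3.1500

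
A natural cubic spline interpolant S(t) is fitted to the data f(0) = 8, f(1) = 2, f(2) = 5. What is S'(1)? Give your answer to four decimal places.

-1.5000

Put M_i = S'' at the i-th knot. Here h = (1, 1) and Δ = (-6, 3), so the interior equations h_(i-1)·M_(i-1) + 2(h_(i-1)+h_i)·M_i + h_i·M_(i+1) = 6(Δ_i − Δ_(i-1)) read
  1·M_0 + 4·M_1 + 1·M_2 = 6(Δ_1 - Δ_0) = 54
Natural end conditions: M_0 = M_2 = 0.
Solving: M_0 = 0, M_1 = 27/2, M_2 = 0.
On [1, 2], S'(t) = b_1 + 2c_1·(t - 1) + 3d_1·(t - 1)² with b_1 = Δ_1 - h_1(2M_1 + M_2)/6 = -3/2, c_1 = M_1/2 = 27/4, d_1 = (M_2 - M_1)/(6h_1) = -9/4. So S'(1) = -3/2.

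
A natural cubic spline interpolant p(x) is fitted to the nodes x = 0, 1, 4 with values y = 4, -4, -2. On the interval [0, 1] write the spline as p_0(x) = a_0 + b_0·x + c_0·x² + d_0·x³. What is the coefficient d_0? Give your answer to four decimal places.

Put σ_i = p'' at the i-th knot. Here h = (1, 3) and Δ = (-8, 2/3), so the interior equations h_(i-1)·σ_(i-1) + 2(h_(i-1)+h_i)·σ_i + h_i·σ_(i+1) = 6(Δ_i − Δ_(i-1)) read
  1·σ_0 + 8·σ_1 + 3·σ_2 = 6(Δ_1 - Δ_0) = 52
Natural end conditions: σ_0 = σ_2 = 0.
Hence σ_0 = 0, σ_1 = 13/2, σ_2 = 0.
On [0, 1], with p_0(x) = a_0 + b_0·x + c_0·x² + d_0·x³: c_0 = σ_0/2 = 0, d_0 = (σ_1 - σ_0)/(6h_0) = 13/12, b_0 = Δ_0 - h_0(2σ_0 + σ_1)/6 = -109/12.

1.0833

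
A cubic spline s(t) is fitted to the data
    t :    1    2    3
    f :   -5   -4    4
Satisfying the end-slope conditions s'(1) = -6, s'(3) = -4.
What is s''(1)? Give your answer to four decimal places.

11.5000

Let m_i = s''(x_i). Step sizes h_i = 1, 1; slopes of the chords Δ_i = (y_(i+1) - y_i)/h_i = 1, 8.
  1·m_0 + 4·m_1 + 1·m_2 = 6(Δ_1 - Δ_0) = 42
Clamped end conditions give two more equations: 2h_0·m_0 + h_0·m_1 = 6(Δ_0 - s'(1)) = 42 and h_1·m_1 + 2h_1·m_2 = 6(s'(3) - Δ_1) = -72.
Hence m_0 = 23/2, m_1 = 19, m_2 = -91/2.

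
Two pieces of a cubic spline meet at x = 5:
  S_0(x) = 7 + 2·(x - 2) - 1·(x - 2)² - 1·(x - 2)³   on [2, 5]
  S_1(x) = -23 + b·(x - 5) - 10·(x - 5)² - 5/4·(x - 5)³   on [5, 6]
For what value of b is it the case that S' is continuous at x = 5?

S_0'(x) = 2 - 2·(x - 2) - 3·(x - 2)², so S_0'(5) = -31. On the right, S_1'(5) = b, so b = -31.

-31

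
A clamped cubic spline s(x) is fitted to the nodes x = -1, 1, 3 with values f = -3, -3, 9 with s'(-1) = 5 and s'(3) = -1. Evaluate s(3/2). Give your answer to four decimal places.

Write σ_i for s''(x_i). With h_i = 2, 2 and divided differences Δ_i = 0, 6, the continuity of s' gives the tridiagonal system
  2·σ_0 + 8·σ_1 + 2·σ_2 = 6(Δ_1 - Δ_0) = 36
Clamped end conditions give two more equations: 2h_0·σ_0 + h_0·σ_1 = 6(Δ_0 - s'(-1)) = -30 and h_1·σ_1 + 2h_1·σ_2 = 6(s'(3) - Δ_1) = -42.
Solving the tridiagonal system: σ_0 = -27/2, σ_1 = 12, σ_2 = -33/2.
On [1, 3], s(x) = -3 + 7/2·(x - 1) + 6·(x - 1)² - 19/8·(x - 1)³.
With (x - 1) = 1/2: s(3/2) = -3/64.

-0.0469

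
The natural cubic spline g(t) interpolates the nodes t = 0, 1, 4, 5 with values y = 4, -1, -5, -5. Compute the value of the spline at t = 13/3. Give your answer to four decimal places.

Let m_i = g''(x_i). Step sizes h_i = 1, 3, 1; slopes of the chords Δ_i = (y_(i+1) - y_i)/h_i = -5, -4/3, 0.
  1·m_0 + 8·m_1 + 3·m_2 = 6(Δ_1 - Δ_0) = 22
  3·m_1 + 8·m_2 + 1·m_3 = 6(Δ_2 - Δ_1) = 8
Natural end conditions: m_0 = m_3 = 0.
Solving: m_0 = 0, m_1 = 152/55, m_2 = -2/55, m_3 = 0.
On [4, 5], g(t) = -5 + 2/165·(t - 4) - 1/55·(t - 4)² + 1/165·(t - 4)³.
With (t - 4) = 1/3: g(13/3) = -4453/891.

-4.9978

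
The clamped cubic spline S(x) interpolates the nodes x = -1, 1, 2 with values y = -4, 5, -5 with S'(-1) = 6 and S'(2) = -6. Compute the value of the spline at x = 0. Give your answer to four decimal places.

3.6875

Let M_i = S''(x_i). Step sizes h_i = 2, 1; slopes of the chords Δ_i = (y_(i+1) - y_i)/h_i = 9/2, -10.
  2·M_0 + 6·M_1 + 1·M_2 = 6(Δ_1 - Δ_0) = -87
Clamped end conditions give two more equations: 2h_0·M_0 + h_0·M_1 = 6(Δ_0 - S'(-1)) = -9 and h_1·M_1 + 2h_1·M_2 = 6(S'(2) - Δ_1) = 24.
Solving the tridiagonal system: M_0 = 33/4, M_1 = -21, M_2 = 45/2.
On [-1, 1], S(x) = -4 + 6·(x + 1) + 33/8·(x + 1)² - 39/16·(x + 1)³.
With (x + 1) = 1: S(0) = 59/16.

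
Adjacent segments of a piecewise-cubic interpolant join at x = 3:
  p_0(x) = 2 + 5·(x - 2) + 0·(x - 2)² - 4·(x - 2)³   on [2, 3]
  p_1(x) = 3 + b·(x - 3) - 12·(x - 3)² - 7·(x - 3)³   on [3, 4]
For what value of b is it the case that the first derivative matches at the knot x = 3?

-7

p_0'(x) = 5 + 0·(x - 2) - 12·(x - 2)², so p_0'(3) = -7. On the right, p_1'(3) = b, so b = -7.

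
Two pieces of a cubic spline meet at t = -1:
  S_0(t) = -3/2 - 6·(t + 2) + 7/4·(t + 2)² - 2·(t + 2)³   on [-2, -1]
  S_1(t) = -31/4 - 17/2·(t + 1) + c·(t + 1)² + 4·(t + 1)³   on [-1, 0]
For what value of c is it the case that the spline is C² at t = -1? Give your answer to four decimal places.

S_0''(t) = 7/2 - 12·(t + 2), so S_0''(-1) = -17/2. On the right, S_1''(-1) = 2c, so c = -17/4.

-4.2500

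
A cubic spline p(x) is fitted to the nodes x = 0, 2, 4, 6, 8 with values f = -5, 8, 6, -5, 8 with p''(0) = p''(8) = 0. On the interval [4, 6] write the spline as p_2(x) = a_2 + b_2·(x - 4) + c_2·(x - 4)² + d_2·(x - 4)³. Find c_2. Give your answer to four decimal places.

Let m_i = p''(x_i). Step sizes h_i = 2, 2, 2, 2; slopes of the chords Δ_i = (y_(i+1) - y_i)/h_i = 13/2, -1, -11/2, 13/2.
  2·m_0 + 8·m_1 + 2·m_2 = 6(Δ_1 - Δ_0) = -45
  2·m_1 + 8·m_2 + 2·m_3 = 6(Δ_2 - Δ_1) = -27
  2·m_2 + 8·m_3 + 2·m_4 = 6(Δ_3 - Δ_2) = 72
Natural end conditions: m_0 = m_4 = 0.
Solving the tridiagonal system: m_0 = 0, m_1 = -495/112, m_2 = -135/28, m_3 = 1143/112, m_4 = 0.
On [4, 6], with p_2(x) = a_2 + b_2·(x - 4) + c_2·(x - 4)² + d_2·(x - 4)³: c_2 = m_2/2 = -135/56, d_2 = (m_3 - m_2)/(6h_2) = 561/448, b_2 = Δ_2 - h_2(2m_2 + m_3)/6 = -91/16.

-2.4107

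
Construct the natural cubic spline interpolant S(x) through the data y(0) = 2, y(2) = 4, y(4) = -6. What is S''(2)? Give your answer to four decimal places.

-4.5000

Put σ_i = S'' at the i-th knot. Here h = (2, 2) and Δ = (1, -5), so the interior equations h_(i-1)·σ_(i-1) + 2(h_(i-1)+h_i)·σ_i + h_i·σ_(i+1) = 6(Δ_i − Δ_(i-1)) read
  2·σ_0 + 8·σ_1 + 2·σ_2 = 6(Δ_1 - Δ_0) = -36
Natural end conditions: σ_0 = σ_2 = 0.
Solving: σ_0 = 0, σ_1 = -9/2, σ_2 = 0.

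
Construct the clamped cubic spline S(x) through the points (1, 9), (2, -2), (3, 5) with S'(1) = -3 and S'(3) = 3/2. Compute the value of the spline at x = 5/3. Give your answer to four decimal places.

1.0185

Write M_i for S''(x_i). With h_i = 1, 1 and divided differences Δ_i = -11, 7, the continuity of S' gives the tridiagonal system
  1·M_0 + 4·M_1 + 1·M_2 = 6(Δ_1 - Δ_0) = 108
Clamped end conditions give two more equations: 2h_0·M_0 + h_0·M_1 = 6(Δ_0 - S'(1)) = -48 and h_1·M_1 + 2h_1·M_2 = 6(S'(3) - Δ_1) = -33.
Forward elimination and back-substitution give M_0 = -195/4, M_1 = 99/2, M_2 = -165/4.
On [1, 2], S(x) = 9 - 3·(x - 1) - 195/8·(x - 1)² + 131/8·(x - 1)³.
With (x - 1) = 2/3: S(5/3) = 55/54.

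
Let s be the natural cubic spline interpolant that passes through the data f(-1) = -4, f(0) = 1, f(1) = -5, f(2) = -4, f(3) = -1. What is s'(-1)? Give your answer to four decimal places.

Put σ_i = s'' at the i-th knot. Here h = (1, 1, 1, 1) and Δ = (5, -6, 1, 3), so the interior equations h_(i-1)·σ_(i-1) + 2(h_(i-1)+h_i)·σ_i + h_i·σ_(i+1) = 6(Δ_i − Δ_(i-1)) read
  1·σ_0 + 4·σ_1 + 1·σ_2 = 6(Δ_1 - Δ_0) = -66
  1·σ_1 + 4·σ_2 + 1·σ_3 = 6(Δ_2 - Δ_1) = 42
  1·σ_2 + 4·σ_3 + 1·σ_4 = 6(Δ_3 - Δ_2) = 12
Natural end conditions: σ_0 = σ_4 = 0.
Solving the tridiagonal system: σ_0 = 0, σ_1 = -573/28, σ_2 = 111/7, σ_3 = -27/28, σ_4 = 0.
On [-1, 0], s'(x) = b_0 + 2c_0·(x + 1) + 3d_0·(x + 1)² with b_0 = Δ_0 - h_0(2σ_0 + σ_1)/6 = 471/56, c_0 = σ_0/2 = 0, d_0 = (σ_1 - σ_0)/(6h_0) = -191/56. So s'(-1) = 471/56.

8.4107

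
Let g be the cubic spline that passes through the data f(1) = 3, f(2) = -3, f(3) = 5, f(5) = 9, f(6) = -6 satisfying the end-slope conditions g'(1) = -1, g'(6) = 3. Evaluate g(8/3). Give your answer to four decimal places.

Write M_i for g''(x_i). With h_i = 1, 1, 2, 1 and divided differences Δ_i = -6, 8, 2, -15, the continuity of g' gives the tridiagonal system
  1·M_0 + 4·M_1 + 1·M_2 = 6(Δ_1 - Δ_0) = 84
  1·M_1 + 6·M_2 + 2·M_3 = 6(Δ_2 - Δ_1) = -36
  2·M_2 + 6·M_3 + 1·M_4 = 6(Δ_3 - Δ_2) = -102
Clamped end conditions give two more equations: 2h_0·M_0 + h_0·M_1 = 6(Δ_0 - g'(1)) = -30 and h_3·M_3 + 2h_3·M_4 = 6(g'(6) - Δ_3) = 108.
Solving: M_0 = -1879/64, M_1 = 919/32, M_2 = -97/64, M_3 = -445/16, M_4 = 2173/32.
On [2, 3], g(x) = -3 - 169/128·(x - 2) + 919/64·(x - 2)² - 645/128·(x - 2)³.
With (x - 2) = 2/3: g(8/3) = 581/576.

1.0087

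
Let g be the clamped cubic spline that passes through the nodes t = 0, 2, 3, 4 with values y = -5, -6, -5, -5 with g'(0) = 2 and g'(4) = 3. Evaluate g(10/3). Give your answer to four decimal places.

Write m_i for g''(x_i). With h_i = 2, 1, 1 and divided differences Δ_i = -1/2, 1, 0, the continuity of g' gives the tridiagonal system
  2·m_0 + 6·m_1 + 1·m_2 = 6(Δ_1 - Δ_0) = 9
  1·m_1 + 4·m_2 + 1·m_3 = 6(Δ_2 - Δ_1) = -6
Clamped end conditions give two more equations: 2h_0·m_0 + h_0·m_1 = 6(Δ_0 - g'(0)) = -15 and h_2·m_2 + 2h_2·m_3 = 6(g'(4) - Δ_2) = 18.
Solving: m_0 = -131/22, m_1 = 97/22, m_2 = -61/11, m_3 = 259/22.
On [3, 4], g(t) = -5 - 5/44·(t - 3) - 61/22·(t - 3)² + 127/44·(t - 3)³.
With (t - 3) = 1/3: g(10/3) = -1556/297.

-5.2391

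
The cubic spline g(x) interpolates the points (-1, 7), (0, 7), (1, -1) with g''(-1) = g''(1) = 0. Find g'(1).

With M_i denoting the second derivative at x_i, h_i = 1, 1, and Δ_i = (y_(i+1) − y_i)/h_i = 0, -8:
  1·M_0 + 4·M_1 + 1·M_2 = 6(Δ_1 - Δ_0) = -48
Natural end conditions: M_0 = M_2 = 0.
Forward elimination and back-substitution give M_0 = 0, M_1 = -12, M_2 = 0.
On [0, 1], g'(x) = b_1 + 2c_1·x + 3d_1·x² with b_1 = Δ_1 - h_1(2M_1 + M_2)/6 = -4, c_1 = M_1/2 = -6, d_1 = (M_2 - M_1)/(6h_1) = 2. So g'(1) = -10.

-10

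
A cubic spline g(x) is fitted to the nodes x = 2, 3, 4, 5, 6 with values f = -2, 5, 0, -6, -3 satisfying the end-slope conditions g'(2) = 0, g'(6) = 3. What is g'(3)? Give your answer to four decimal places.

3.7500

Write M_i for g''(x_i). With h_i = 1, 1, 1, 1 and divided differences Δ_i = 7, -5, -6, 3, the continuity of g' gives the tridiagonal system
  1·M_0 + 4·M_1 + 1·M_2 = 6(Δ_1 - Δ_0) = -72
  1·M_1 + 4·M_2 + 1·M_3 = 6(Δ_2 - Δ_1) = -6
  1·M_2 + 4·M_3 + 1·M_4 = 6(Δ_3 - Δ_2) = 54
Clamped end conditions give two more equations: 2h_0·M_0 + h_0·M_1 = 6(Δ_0 - g'(2)) = 42 and h_3·M_3 + 2h_3·M_4 = 6(g'(6) - Δ_3) = 0.
Hence M_0 = 69/2, M_1 = -27, M_2 = 3/2, M_3 = 15, M_4 = -15/2.
On [3, 4], g'(x) = b_1 + 2c_1·(x - 3) + 3d_1·(x - 3)² with b_1 = Δ_1 - h_1(2M_1 + M_2)/6 = 15/4, c_1 = M_1/2 = -27/2, d_1 = (M_2 - M_1)/(6h_1) = 19/4. So g'(3) = 15/4.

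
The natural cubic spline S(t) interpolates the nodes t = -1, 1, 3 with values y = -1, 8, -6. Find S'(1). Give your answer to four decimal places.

Put M_i = S'' at the i-th knot. Here h = (2, 2) and Δ = (9/2, -7), so the interior equations h_(i-1)·M_(i-1) + 2(h_(i-1)+h_i)·M_i + h_i·M_(i+1) = 6(Δ_i − Δ_(i-1)) read
  2·M_0 + 8·M_1 + 2·M_2 = 6(Δ_1 - Δ_0) = -69
Natural end conditions: M_0 = M_2 = 0.
Solving: M_0 = 0, M_1 = -69/8, M_2 = 0.
On [1, 3], S'(t) = b_1 + 2c_1·(t - 1) + 3d_1·(t - 1)² with b_1 = Δ_1 - h_1(2M_1 + M_2)/6 = -5/4, c_1 = M_1/2 = -69/16, d_1 = (M_2 - M_1)/(6h_1) = 23/32. So S'(1) = -5/4.

-1.2500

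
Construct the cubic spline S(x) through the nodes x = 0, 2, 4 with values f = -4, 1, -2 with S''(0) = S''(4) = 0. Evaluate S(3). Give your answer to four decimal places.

Let m_i = S''(x_i). Step sizes h_i = 2, 2; slopes of the chords Δ_i = (y_(i+1) - y_i)/h_i = 5/2, -3/2.
  2·m_0 + 8·m_1 + 2·m_2 = 6(Δ_1 - Δ_0) = -24
Natural end conditions: m_0 = m_2 = 0.
Hence m_0 = 0, m_1 = -3, m_2 = 0.
On [2, 4], S(x) = 1 + 1/2·(x - 2) - 3/2·(x - 2)² + 1/4·(x - 2)³.
With (x - 2) = 1: S(3) = 1/4.

0.2500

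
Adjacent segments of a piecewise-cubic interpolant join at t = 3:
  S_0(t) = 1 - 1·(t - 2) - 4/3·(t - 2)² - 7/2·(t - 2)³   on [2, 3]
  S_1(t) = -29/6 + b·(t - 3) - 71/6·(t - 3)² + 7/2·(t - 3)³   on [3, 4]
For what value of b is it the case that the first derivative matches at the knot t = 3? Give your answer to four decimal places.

-14.1667

S_0'(t) = -1 - 8/3·(t - 2) - 21/2·(t - 2)², so S_0'(3) = -85/6. On the right, S_1'(3) = b, so b = -85/6.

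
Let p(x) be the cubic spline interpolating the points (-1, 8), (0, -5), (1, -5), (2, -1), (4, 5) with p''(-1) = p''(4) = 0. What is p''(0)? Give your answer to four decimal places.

Let σ_i = p''(x_i). Step sizes h_i = 1, 1, 1, 2; slopes of the chords Δ_i = (y_(i+1) - y_i)/h_i = -13, 0, 4, 3.
  1·σ_0 + 4·σ_1 + 1·σ_2 = 6(Δ_1 - Δ_0) = 78
  1·σ_1 + 4·σ_2 + 1·σ_3 = 6(Δ_2 - Δ_1) = 24
  1·σ_2 + 6·σ_3 + 2·σ_4 = 6(Δ_3 - Δ_2) = -6
Natural end conditions: σ_0 = σ_4 = 0.
Forward elimination and back-substitution give σ_0 = 0, σ_1 = 822/43, σ_2 = 66/43, σ_3 = -54/43, σ_4 = 0.

19.1163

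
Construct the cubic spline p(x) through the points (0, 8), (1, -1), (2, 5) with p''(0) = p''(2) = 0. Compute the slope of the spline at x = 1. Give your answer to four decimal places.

-1.5000

Let m_i = p''(x_i). Step sizes h_i = 1, 1; slopes of the chords Δ_i = (y_(i+1) - y_i)/h_i = -9, 6.
  1·m_0 + 4·m_1 + 1·m_2 = 6(Δ_1 - Δ_0) = 90
Natural end conditions: m_0 = m_2 = 0.
Forward elimination and back-substitution give m_0 = 0, m_1 = 45/2, m_2 = 0.
On [1, 2], p'(x) = b_1 + 2c_1·(x - 1) + 3d_1·(x - 1)² with b_1 = Δ_1 - h_1(2m_1 + m_2)/6 = -3/2, c_1 = m_1/2 = 45/4, d_1 = (m_2 - m_1)/(6h_1) = -15/4. So p'(1) = -3/2.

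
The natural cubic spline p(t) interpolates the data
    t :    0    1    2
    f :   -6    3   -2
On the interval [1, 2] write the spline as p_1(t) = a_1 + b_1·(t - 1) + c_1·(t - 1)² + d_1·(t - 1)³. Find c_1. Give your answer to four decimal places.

-10.5000

Write M_i for p''(x_i). With h_i = 1, 1 and divided differences Δ_i = 9, -5, the continuity of p' gives the tridiagonal system
  1·M_0 + 4·M_1 + 1·M_2 = 6(Δ_1 - Δ_0) = -84
Natural end conditions: M_0 = M_2 = 0.
Hence M_0 = 0, M_1 = -21, M_2 = 0.
On [1, 2], with p_1(t) = a_1 + b_1·(t - 1) + c_1·(t - 1)² + d_1·(t - 1)³: c_1 = M_1/2 = -21/2, d_1 = (M_2 - M_1)/(6h_1) = 7/2, b_1 = Δ_1 - h_1(2M_1 + M_2)/6 = 2.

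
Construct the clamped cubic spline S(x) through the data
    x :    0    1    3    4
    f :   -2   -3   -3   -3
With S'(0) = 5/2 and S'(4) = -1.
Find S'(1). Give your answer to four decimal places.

Put M_i = S'' at the i-th knot. Here h = (1, 2, 1) and Δ = (-1, 0, 0), so the interior equations h_(i-1)·M_(i-1) + 2(h_(i-1)+h_i)·M_i + h_i·M_(i+1) = 6(Δ_i − Δ_(i-1)) read
  1·M_0 + 6·M_1 + 2·M_2 = 6(Δ_1 - Δ_0) = 6
  2·M_1 + 6·M_2 + 1·M_3 = 6(Δ_2 - Δ_1) = 0
Clamped end conditions give two more equations: 2h_0·M_0 + h_0·M_1 = 6(Δ_0 - S'(0)) = -21 and h_2·M_2 + 2h_2·M_3 = 6(S'(4) - Δ_2) = -6.
Solving: M_0 = -424/35, M_1 = 113/35, M_2 = -22/35, M_3 = -94/35.
On [1, 3], S'(x) = b_1 + 2c_1·(x - 1) + 3d_1·(x - 1)² with b_1 = Δ_1 - h_1(2M_1 + M_2)/6 = -68/35, c_1 = M_1/2 = 113/70, d_1 = (M_2 - M_1)/(6h_1) = -9/28. So S'(1) = -68/35.

-1.9429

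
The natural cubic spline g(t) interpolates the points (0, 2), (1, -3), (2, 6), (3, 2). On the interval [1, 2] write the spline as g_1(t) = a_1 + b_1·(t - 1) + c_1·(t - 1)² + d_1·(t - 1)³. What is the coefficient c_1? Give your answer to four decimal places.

Put M_i = g'' at the i-th knot. Here h = (1, 1, 1) and Δ = (-5, 9, -4), so the interior equations h_(i-1)·M_(i-1) + 2(h_(i-1)+h_i)·M_i + h_i·M_(i+1) = 6(Δ_i − Δ_(i-1)) read
  1·M_0 + 4·M_1 + 1·M_2 = 6(Δ_1 - Δ_0) = 84
  1·M_1 + 4·M_2 + 1·M_3 = 6(Δ_2 - Δ_1) = -78
Natural end conditions: M_0 = M_3 = 0.
Forward elimination and back-substitution give M_0 = 0, M_1 = 138/5, M_2 = -132/5, M_3 = 0.
On [1, 2], with g_1(t) = a_1 + b_1·(t - 1) + c_1·(t - 1)² + d_1·(t - 1)³: c_1 = M_1/2 = 69/5, d_1 = (M_2 - M_1)/(6h_1) = -9, b_1 = Δ_1 - h_1(2M_1 + M_2)/6 = 21/5.

13.8000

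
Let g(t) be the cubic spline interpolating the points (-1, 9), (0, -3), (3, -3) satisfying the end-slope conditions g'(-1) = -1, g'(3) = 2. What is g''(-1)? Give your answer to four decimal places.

Write σ_i for g''(x_i). With h_i = 1, 3 and divided differences Δ_i = -12, 0, the continuity of g' gives the tridiagonal system
  1·σ_0 + 8·σ_1 + 3·σ_2 = 6(Δ_1 - Δ_0) = 72
Clamped end conditions give two more equations: 2h_0·σ_0 + h_0·σ_1 = 6(Δ_0 - g'(-1)) = -66 and h_1·σ_1 + 2h_1·σ_2 = 6(g'(3) - Δ_1) = 12.
Solving: σ_0 = -165/4, σ_1 = 33/2, σ_2 = -25/4.

-41.2500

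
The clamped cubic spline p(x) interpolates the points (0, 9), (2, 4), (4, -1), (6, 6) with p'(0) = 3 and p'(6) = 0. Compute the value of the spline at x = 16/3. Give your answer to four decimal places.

Let M_i = p''(x_i). Step sizes h_i = 2, 2, 2; slopes of the chords Δ_i = (y_(i+1) - y_i)/h_i = -5/2, -5/2, 7/2.
  2·M_0 + 8·M_1 + 2·M_2 = 6(Δ_1 - Δ_0) = 0
  2·M_1 + 8·M_2 + 2·M_3 = 6(Δ_2 - Δ_1) = 36
Clamped end conditions give two more equations: 2h_0·M_0 + h_0·M_1 = 6(Δ_0 - p'(0)) = -33 and h_2·M_2 + 2h_2·M_3 = 6(p'(6) - Δ_2) = -21.
Forward elimination and back-substitution give M_0 = -17/2, M_1 = 1/2, M_2 = 13/2, M_3 = -17/2.
On [4, 6], p(x) = -1 + 2·(x - 4) + 13/4·(x - 4)² - 5/4·(x - 4)³.
With (x - 4) = 4/3: p(16/3) = 121/27.

4.4815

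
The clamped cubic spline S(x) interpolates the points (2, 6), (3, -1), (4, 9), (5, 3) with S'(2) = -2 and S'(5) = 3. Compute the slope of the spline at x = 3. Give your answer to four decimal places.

2.3333

Let σ_i = S''(x_i). Step sizes h_i = 1, 1, 1; slopes of the chords Δ_i = (y_(i+1) - y_i)/h_i = -7, 10, -6.
  1·σ_0 + 4·σ_1 + 1·σ_2 = 6(Δ_1 - Δ_0) = 102
  1·σ_1 + 4·σ_2 + 1·σ_3 = 6(Δ_2 - Δ_1) = -96
Clamped end conditions give two more equations: 2h_0·σ_0 + h_0·σ_1 = 6(Δ_0 - S'(2)) = -30 and h_2·σ_2 + 2h_2·σ_3 = 6(S'(5) - Δ_2) = 54.
Hence σ_0 = -116/3, σ_1 = 142/3, σ_2 = -146/3, σ_3 = 154/3.
On [3, 4], S'(x) = b_1 + 2c_1·(x - 3) + 3d_1·(x - 3)² with b_1 = Δ_1 - h_1(2σ_1 + σ_2)/6 = 7/3, c_1 = σ_1/2 = 71/3, d_1 = (σ_2 - σ_1)/(6h_1) = -16. So S'(3) = 7/3.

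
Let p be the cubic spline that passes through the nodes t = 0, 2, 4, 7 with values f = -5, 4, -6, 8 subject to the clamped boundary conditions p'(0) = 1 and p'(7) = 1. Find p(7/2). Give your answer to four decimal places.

-3.9320

Write M_i for p''(x_i). With h_i = 2, 2, 3 and divided differences Δ_i = 9/2, -5, 14/3, the continuity of p' gives the tridiagonal system
  2·M_0 + 8·M_1 + 2·M_2 = 6(Δ_1 - Δ_0) = -57
  2·M_1 + 10·M_2 + 3·M_3 = 6(Δ_2 - Δ_1) = 58
Clamped end conditions give two more equations: 2h_0·M_0 + h_0·M_1 = 6(Δ_0 - p'(0)) = 21 and h_2·M_2 + 2h_2·M_3 = 6(p'(7) - Δ_2) = -22.
Hence M_0 = 863/74, M_1 = -949/74, M_2 = 412/37, M_3 = -1025/111.
On [2, 4], p(t) = 4 - 6/37·(t - 2) - 949/148·(t - 2)² + 591/296·(t - 2)³.
With (t - 2) = 3/2: p(7/2) = -9311/2368.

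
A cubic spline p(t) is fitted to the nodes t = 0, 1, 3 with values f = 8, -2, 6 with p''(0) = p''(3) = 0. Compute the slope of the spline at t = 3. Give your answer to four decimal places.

8.6667

Let M_i = p''(x_i). Step sizes h_i = 1, 2; slopes of the chords Δ_i = (y_(i+1) - y_i)/h_i = -10, 4.
  1·M_0 + 6·M_1 + 2·M_2 = 6(Δ_1 - Δ_0) = 84
Natural end conditions: M_0 = M_2 = 0.
Solving the tridiagonal system: M_0 = 0, M_1 = 14, M_2 = 0.
On [1, 3], p'(t) = b_1 + 2c_1·(t - 1) + 3d_1·(t - 1)² with b_1 = Δ_1 - h_1(2M_1 + M_2)/6 = -16/3, c_1 = M_1/2 = 7, d_1 = (M_2 - M_1)/(6h_1) = -7/6. So p'(3) = 26/3.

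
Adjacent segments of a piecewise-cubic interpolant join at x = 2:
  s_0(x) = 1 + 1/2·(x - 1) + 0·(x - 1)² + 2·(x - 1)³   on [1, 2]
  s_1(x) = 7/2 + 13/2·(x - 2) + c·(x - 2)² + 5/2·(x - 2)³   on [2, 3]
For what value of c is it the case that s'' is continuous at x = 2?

s_0''(x) = 0 + 12·(x - 1), so s_0''(2) = 12. On the right, s_1''(2) = 2c, so c = 6.

6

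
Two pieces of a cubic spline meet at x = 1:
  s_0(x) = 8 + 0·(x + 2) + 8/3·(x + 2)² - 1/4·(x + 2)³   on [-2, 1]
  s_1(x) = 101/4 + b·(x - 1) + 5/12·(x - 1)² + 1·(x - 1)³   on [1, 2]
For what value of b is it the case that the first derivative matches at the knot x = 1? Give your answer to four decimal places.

9.2500

s_0'(x) = 0 + 16/3·(x + 2) - 3/4·(x + 2)², so s_0'(1) = 37/4. On the right, s_1'(1) = b, so b = 37/4.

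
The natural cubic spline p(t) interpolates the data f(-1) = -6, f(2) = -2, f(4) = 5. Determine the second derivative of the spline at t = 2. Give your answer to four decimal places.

1.3000

Put M_i = p'' at the i-th knot. Here h = (3, 2) and Δ = (4/3, 7/2), so the interior equations h_(i-1)·M_(i-1) + 2(h_(i-1)+h_i)·M_i + h_i·M_(i+1) = 6(Δ_i − Δ_(i-1)) read
  3·M_0 + 10·M_1 + 2·M_2 = 6(Δ_1 - Δ_0) = 13
Natural end conditions: M_0 = M_2 = 0.
Solving the tridiagonal system: M_0 = 0, M_1 = 13/10, M_2 = 0.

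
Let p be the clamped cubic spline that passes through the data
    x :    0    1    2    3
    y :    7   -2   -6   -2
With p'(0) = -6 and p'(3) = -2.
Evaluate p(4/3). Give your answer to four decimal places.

Put σ_i = p'' at the i-th knot. Here h = (1, 1, 1) and Δ = (-9, -4, 4), so the interior equations h_(i-1)·σ_(i-1) + 2(h_(i-1)+h_i)·σ_i + h_i·σ_(i+1) = 6(Δ_i − Δ_(i-1)) read
  1·σ_0 + 4·σ_1 + 1·σ_2 = 6(Δ_1 - Δ_0) = 30
  1·σ_1 + 4·σ_2 + 1·σ_3 = 6(Δ_2 - Δ_1) = 48
Clamped end conditions give two more equations: 2h_0·σ_0 + h_0·σ_1 = 6(Δ_0 - p'(0)) = -18 and h_2·σ_2 + 2h_2·σ_3 = 6(p'(3) - Δ_2) = -36.
Solving: σ_0 = -182/15, σ_1 = 94/15, σ_2 = 256/15, σ_3 = -398/15.
On [1, 2], p(x) = -2 - 134/15·(x - 1) + 47/15·(x - 1)² + 9/5·(x - 1)³.
With (x - 1) = 1/3: p(4/3) = -616/135.

-4.5630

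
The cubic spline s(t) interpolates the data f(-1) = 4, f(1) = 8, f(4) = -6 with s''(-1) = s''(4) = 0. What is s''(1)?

-4

With M_i denoting the second derivative at x_i, h_i = 2, 3, and Δ_i = (y_(i+1) − y_i)/h_i = 2, -14/3:
  2·M_0 + 10·M_1 + 3·M_2 = 6(Δ_1 - Δ_0) = -40
Natural end conditions: M_0 = M_2 = 0.
Hence M_0 = 0, M_1 = -4, M_2 = 0.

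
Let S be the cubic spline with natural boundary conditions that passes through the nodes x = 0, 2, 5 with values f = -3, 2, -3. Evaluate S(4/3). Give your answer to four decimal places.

Write M_i for S''(x_i). With h_i = 2, 3 and divided differences Δ_i = 5/2, -5/3, the continuity of S' gives the tridiagonal system
  2·M_0 + 10·M_1 + 3·M_2 = 6(Δ_1 - Δ_0) = -25
Natural end conditions: M_0 = M_2 = 0.
Hence M_0 = 0, M_1 = -5/2, M_2 = 0.
On [0, 2], S(x) = -3 + 10/3·x + 0·x² - 5/24·x³.
With x = 4/3: S(4/3) = 77/81.

0.9506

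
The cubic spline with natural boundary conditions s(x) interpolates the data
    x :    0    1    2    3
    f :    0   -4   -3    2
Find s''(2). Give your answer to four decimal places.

With m_i denoting the second derivative at x_i, h_i = 1, 1, 1, and Δ_i = (y_(i+1) − y_i)/h_i = -4, 1, 5:
  1·m_0 + 4·m_1 + 1·m_2 = 6(Δ_1 - Δ_0) = 30
  1·m_1 + 4·m_2 + 1·m_3 = 6(Δ_2 - Δ_1) = 24
Natural end conditions: m_0 = m_3 = 0.
Solving: m_0 = 0, m_1 = 32/5, m_2 = 22/5, m_3 = 0.

4.4000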